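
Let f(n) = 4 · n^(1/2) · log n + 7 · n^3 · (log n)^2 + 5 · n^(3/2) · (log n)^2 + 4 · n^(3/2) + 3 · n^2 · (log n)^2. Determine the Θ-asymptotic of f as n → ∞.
f(n) ∈ Θ(n^3 · (log n)^2)

Compare the terms by growth order. For large n, n^a · (log n)^b dominates n^a' · (log n)^b' iff a > a', or (a = a' and b > b'). Ranking the 5 terms shows the dominant one is 7 · n^3 · (log n)^2. Hence f(n) ∈ Θ(n^3 · (log n)^2).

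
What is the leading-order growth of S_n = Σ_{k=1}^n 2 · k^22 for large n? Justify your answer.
S_n ~ 2 · n^23 / 23

By integral comparison (Euler-Maclaurin), Σ_{k=1}^n 2 · k^22 = 2 · ∫_0^n x^22 dx + O(n^22) = 2 · n^23/23 + O(n^22). (Equivalently, Faulhaber's formula gives the same leading term.)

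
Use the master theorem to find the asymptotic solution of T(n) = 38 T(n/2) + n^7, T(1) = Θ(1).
T(n) = Θ(n^7)

log_2 38 ≈ 5.248. f(n) = n^7 dominates n^(log_2 38) since 7 > 5.248, and the regularity condition a·f(n/b) = 38·(n/2)^7 = (38/128)·n^7 ≤ c·f(n) holds with c = 38/128 ≈ 0.297 < 1. So this is Case 3: T(n) = Θ(f(n)) = Θ(n^7).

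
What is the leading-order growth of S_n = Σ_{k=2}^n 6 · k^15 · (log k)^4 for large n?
S_n ~ 3 · n^16 · (log n)^4 / 8

By integral comparison, S_n = ∫_1^n 6 · x^15 · (log x)^4 dx + O(n^15 · (log n)^4). For the integral, the leading term of ∫_1^n x^15 (log x)^4 dx is n^16/16 · (log n)^4 (by repeated integration by parts; each step lowers the log-exponent and produces a relatively O(1/log n) correction). Hence S_n ~ 3 · n^16 · (log n)^4 / 8.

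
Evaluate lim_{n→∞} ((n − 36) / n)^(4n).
lim = e^(−144)

Rewrite as (1 − 36/n)^(4n). By the standard limit (1 + x/n)^n → e^x, we have (1 − 36/n)^n → e^(−36), and raising to the 4th power gives e^(−144).
More precisely, ln[(1 − 36/n)^(4n)] = 4n · ln(1 − 36/n) = 4n · (-36/n + O(1/n^2)) = -144 + O(1/n) → -144.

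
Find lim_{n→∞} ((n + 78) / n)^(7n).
lim = e^546

Rewrite as (1 + 78/n)^(7n). By the standard limit (1 + x/n)^n → e^x, we have (1 + 78/n)^n → e^78, and raising to the 7th power gives e^546.
More precisely, ln[(1 + 78/n)^(7n)] = 7n · ln(1 + 78/n) = 7n · (78/n + O(1/n^2)) = 546 + O(1/n) → 546.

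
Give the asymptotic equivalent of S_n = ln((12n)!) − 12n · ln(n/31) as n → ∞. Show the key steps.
S_n ~ 12n · (ln 372 − 1) + O(ln n)

Stirling: ln((12n)!) = 12n ln(12n) − 12n + O(ln n).
  S_n = 12n ln(12n) − 12n − 12n ln(n/31) + O(ln n)
      = 12n ln(12n) − 12n ln n + 12n ln 31 − 12n + O(ln n)
      = 12n ln 12 + 12n ln 31 − 12n + O(ln n)
      = 12n (ln 372 − 1) + O(ln n).
Numerically ln(372) − 1 ≈ 4.9189.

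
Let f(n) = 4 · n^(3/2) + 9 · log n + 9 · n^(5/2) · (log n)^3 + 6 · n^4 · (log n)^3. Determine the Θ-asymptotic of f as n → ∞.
f(n) ∈ Θ(n^4 · (log n)^3)

Compare the terms by growth order. For large n, n^a · (log n)^b dominates n^a' · (log n)^b' iff a > a', or (a = a' and b > b'). Ranking the 4 terms shows the dominant one is 6 · n^4 · (log n)^3. Hence f(n) ∈ Θ(n^4 · (log n)^3).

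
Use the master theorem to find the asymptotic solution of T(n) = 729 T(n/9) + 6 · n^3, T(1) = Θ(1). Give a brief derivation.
T(n) = Θ(n^3 log n)

log_9 729 = 3, and f(n) = 6 · n^3 = Θ(n^(log_9 729)). This is Case 2 of the master theorem: T(n) = Θ(f(n) · log n) = Θ(n^3 log n).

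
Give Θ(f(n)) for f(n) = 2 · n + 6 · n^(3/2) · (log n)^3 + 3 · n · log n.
f(n) ∈ Θ(n^(3/2) · (log n)^3)

Compare the terms by growth order. For large n, n^a · (log n)^b dominates n^a' · (log n)^b' iff a > a', or (a = a' and b > b'). Ranking the 3 terms shows the dominant one is 6 · n^(3/2) · (log n)^3. Hence f(n) ∈ Θ(n^(3/2) · (log n)^3).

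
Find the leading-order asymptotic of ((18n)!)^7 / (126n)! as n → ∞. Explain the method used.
((18n)!)^7/(126n)! ~ ((2π·18n)^(6/2) / sqrt(7)) · 7^(−7·18n)  →  0

Write N = 18n. Stirling: N! ~ sqrt(2π N)(N/e)^N and (7N)! ~ sqrt(2π·7N)·(7N/e)^(7N).
  (N!)^7/(7N)! ~ (2π N)^(7/2) (N/e)^(7N) / [sqrt(2π·7N) (7N/e)^(7N)]
     = (2π N)^(7/2) / sqrt(2π·7N) · (N/(7N))^(7N)
     = (2π N)^((7−1)/2) / sqrt(7) · 7^(−7N).
Since 7^7 > 1, the factor 7^(−7N) decays exponentially, so the ratio → 0. Substituting N = 18n gives the stated form.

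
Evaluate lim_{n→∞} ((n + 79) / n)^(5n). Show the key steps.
lim = e^395

Rewrite as (1 + 79/n)^(5n). By the standard limit (1 + x/n)^n → e^x, we have (1 + 79/n)^n → e^79, and raising to the 5th power gives e^395.
More precisely, ln[(1 + 79/n)^(5n)] = 5n · ln(1 + 79/n) = 5n · (79/n + O(1/n^2)) = 395 + O(1/n) → 395.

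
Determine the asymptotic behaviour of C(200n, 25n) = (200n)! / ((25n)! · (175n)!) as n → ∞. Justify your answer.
C(200n, 25n) ~ (16777216/823543)^(25n) · sqrt(4/(7π·25n))

Write N = 25n. Apply Stirling to each factorial:
  (8N)! ~ sqrt(2π·8N) · (8N/e)^(8N),
  N! ~ sqrt(2π N) · (N/e)^N,
  (7N)! ~ sqrt(2π·7N) · (7N/e)^(7N).
The exponential factors combine to (8N)^(8N) / (N^N · (7N)^(7N)) = 8^(8N)/7^(7N) = (8^8/7^7)^N = (16777216/823543)^N.
The square-root prefactors combine to sqrt(2π·8N) / (sqrt(2π N)·sqrt(2π·7N)) = sqrt(8 / (2π·7·N)) = sqrt(4/(7π·25n)).
Substituting N = 25n: C(200n, 25n) ~ (16777216/823543)^(25n) · sqrt(4/(7π·25n)).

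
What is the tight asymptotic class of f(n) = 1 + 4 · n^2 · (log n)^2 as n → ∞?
f(n) ∈ Θ(n^2 · (log n)^2)

Compare the terms by growth order. For large n, n^a · (log n)^b dominates n^a' · (log n)^b' iff a > a', or (a = a' and b > b'). Ranking the 2 terms shows the dominant one is 4 · n^2 · (log n)^2. Hence f(n) ∈ Θ(n^2 · (log n)^2).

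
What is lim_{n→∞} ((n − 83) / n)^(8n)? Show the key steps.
lim = e^(−664)

Rewrite as (1 − 83/n)^(8n). By the standard limit (1 + x/n)^n → e^x, we have (1 − 83/n)^n → e^(−83), and raising to the 8th power gives e^(−664).
More precisely, ln[(1 − 83/n)^(8n)] = 8n · ln(1 − 83/n) = 8n · (-83/n + O(1/n^2)) = -664 + O(1/n) → -664.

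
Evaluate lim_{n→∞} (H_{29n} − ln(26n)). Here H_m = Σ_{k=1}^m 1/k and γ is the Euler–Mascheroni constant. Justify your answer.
lim = ln(29/26) + γ

By Euler-Maclaurin, H_m = ln m + γ + O(1/m). So
  H_{29n} − ln(26n) = ln(29n) + γ − ln(26n) + O(1/n)
                       = ln(29/26) + γ + O(1/n).
Hence the limit is ln(29/26) + γ.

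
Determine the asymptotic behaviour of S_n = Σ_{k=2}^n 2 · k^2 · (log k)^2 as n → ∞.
S_n ~ 2 · n^3 · (log n)^2 / 3

By integral comparison, S_n = ∫_1^n 2 · x^2 · (log x)^2 dx + O(n^2 · (log n)^2). For the integral, the leading term of ∫_1^n x^2 (log x)^2 dx is n^3/3 · (log n)^2 (by repeated integration by parts; each step lowers the log-exponent and produces a relatively O(1/log n) correction). Hence S_n ~ 2 · n^3 · (log n)^2 / 3.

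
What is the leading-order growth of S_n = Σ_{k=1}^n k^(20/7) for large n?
S_n ~ (7/27) · n^(27/7)

Integral comparison: Σ_{k=1}^n k^(20/7) = ∫_0^n x^(20/7) dx + O(n^(20/7)). The integral is n^(1 + 20/7) / (1 + 20/7) = n^((20+7)/7) / ((20+7)/7) = (7/27) · n^(27/7).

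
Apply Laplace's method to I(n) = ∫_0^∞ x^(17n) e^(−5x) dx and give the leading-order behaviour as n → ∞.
I(n) ~ (sqrt(2π·17n) / 5) · (17n/(5e))^(17n)

Write the integrand as exp(17n ln x − 5x) and set f(x) = 17n ln x − 5x. Then f'(x) = 17n/x − 5 = 0 at x* = 17n/5, and f''(x*) = −17n/x*^2 = −5^2/(17n). Laplace's method (interior maximum) gives
  I(n) ~ e^(f(x*)) · sqrt(2π / |f''(x*)|)
        = exp(17n ln(17n/5) − 17n) · sqrt(2π · 17n / 5^2)
        = (17n/5)^(17n) e^(−17n) · sqrt(2π·17n) / 5
        = (sqrt(2π·17n) / 5) · (17n/(5e))^(17n).
This matches Γ(17n+1)/5^(17n+1) with Stirling applied to Γ.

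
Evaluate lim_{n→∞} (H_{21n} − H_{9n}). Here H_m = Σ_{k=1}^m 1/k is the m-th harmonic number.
lim = ln(21/9) = ln(7/3)

Euler-Maclaurin gives H_m = ln m + γ + 1/(2m) + O(1/m^2). The γ and O(1/m) terms cancel in the difference:
  H_{21n} − H_{9n} = ln(21n) − ln(9n) + O(1/n) = ln(21/9) + O(1/n).
Hence the limit is ln(21/9) = ln(7/3).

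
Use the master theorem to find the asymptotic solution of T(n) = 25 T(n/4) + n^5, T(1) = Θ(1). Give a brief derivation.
T(n) = Θ(n^5)

log_4 25 ≈ 2.322. f(n) = n^5 dominates n^(log_4 25) since 5 > 2.322, and the regularity condition a·f(n/b) = 25·(n/4)^5 = (25/1024)·n^5 ≤ c·f(n) holds with c = 25/1024 ≈ 0.0244 < 1. So this is Case 3: T(n) = Θ(f(n)) = Θ(n^5).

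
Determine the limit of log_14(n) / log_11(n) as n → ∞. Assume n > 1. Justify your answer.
lim = ln(11) / ln(14) = log_14(11)

Change of base: log_14(n) = ln n / ln 14 and log_11(n) = ln n / ln 11. The ratio is (ln n / ln 14) · (ln 11 / ln n) = ln 11 / ln 14, a constant independent of n. So the limit is ln 11 / ln 14 = log_14(11).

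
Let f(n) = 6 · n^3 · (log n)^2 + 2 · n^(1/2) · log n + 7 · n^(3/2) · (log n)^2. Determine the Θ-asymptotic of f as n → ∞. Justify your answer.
f(n) ∈ Θ(n^3 · (log n)^2)

Compare the terms by growth order. For large n, n^a · (log n)^b dominates n^a' · (log n)^b' iff a > a', or (a = a' and b > b'). Ranking the 3 terms shows the dominant one is 6 · n^3 · (log n)^2. Hence f(n) ∈ Θ(n^3 · (log n)^2).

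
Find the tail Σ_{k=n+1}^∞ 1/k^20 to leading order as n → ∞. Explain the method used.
Σ_{k>n} 1/k^20 ~ 1/(19 · n^19)

Compare to the integral: ∫_{n}^∞ x^(−20) dx = [−x^(−19)/19]_{n}^∞ = 1/((20−1)·n^19). Euler-Maclaurin then gives
  Σ_{k>n} 1/k^20 = ∫_{n}^∞ dx/x^20 − 1/(2·n^20) + O(1/n^21).
(Equivalently this is ζ(20) − Σ_{k≤n} 1/k^20.)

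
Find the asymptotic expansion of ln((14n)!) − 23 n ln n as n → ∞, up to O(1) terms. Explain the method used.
ln((14n)!) − 23 n ln n = −9 n ln n + 14(ln 14 − 1) n + (1/2) ln(2π·14n) + O(1/n)

Stirling: ln((14n)!) = 14n ln(14n) − 14n + (1/2) ln(2π·14n) + O(1/n).
Expand 14n ln(14n) = 14n (ln n + ln 14) = 14n ln n + 14n ln 14.
Subtract 23n ln n: leading term is (14 − 23) n ln n = −9 n ln n. The next term is 14n ln 14 − 14n = 14(ln 14 − 1) n. Then the (1/2) ln(2π·14n) correction.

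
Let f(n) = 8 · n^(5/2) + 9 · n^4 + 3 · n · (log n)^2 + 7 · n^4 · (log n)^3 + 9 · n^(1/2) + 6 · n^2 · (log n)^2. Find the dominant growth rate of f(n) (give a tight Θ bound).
f(n) ∈ Θ(n^4 · (log n)^3)

Compare the terms by growth order. For large n, n^a · (log n)^b dominates n^a' · (log n)^b' iff a > a', or (a = a' and b > b'). Ranking the 6 terms shows the dominant one is 7 · n^4 · (log n)^3. Hence f(n) ∈ Θ(n^4 · (log n)^3).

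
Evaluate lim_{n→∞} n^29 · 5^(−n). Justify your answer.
lim = 0

Exponentials with base > 1 dominate every fixed polynomial: for any fixed c, n^c / 5^n → 0 as n → ∞ (e.g. by the ratio test, or by writing 5^n = e^(n ln 5) and noting e^(n ln 5) / n^c → ∞). Hence n^29 · 5^(−n) = n^29 / 5^n → 0.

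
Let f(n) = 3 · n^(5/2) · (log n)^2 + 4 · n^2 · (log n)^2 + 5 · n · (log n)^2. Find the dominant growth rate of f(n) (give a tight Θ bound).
f(n) ∈ Θ(n^(5/2) · (log n)^2)

Compare the terms by growth order. For large n, n^a · (log n)^b dominates n^a' · (log n)^b' iff a > a', or (a = a' and b > b'). Ranking the 3 terms shows the dominant one is 3 · n^(5/2) · (log n)^2. Hence f(n) ∈ Θ(n^(5/2) · (log n)^2).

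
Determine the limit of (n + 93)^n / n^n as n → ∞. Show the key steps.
lim = e^93

Rewrite as (1 + 93/n)^(n). By the standard limit (1 + x/n)^n → e^x, we have (1 + 93/n)^n → e^93, and raising to the 1st power gives e^93.
More precisely, ln[(1 + 93/n)^(n)] = n · ln(1 + 93/n) = n · (93/n + O(1/n^2)) = 93 + O(1/n) → 93.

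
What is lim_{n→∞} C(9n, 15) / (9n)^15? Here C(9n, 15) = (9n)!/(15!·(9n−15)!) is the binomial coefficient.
lim = 1/15! = 1/1307674368000

With N = 9n → ∞: C(N, 15) / N^15 = [N(N−1)…(N−14)] / (15! · N^15) = (1/15!) · 1 · (1 − 1/(9n)) · … · (1 − 14/(9n)). Each factor → 1 as N → ∞, so the limit is 1/15! = 1/1307674368000.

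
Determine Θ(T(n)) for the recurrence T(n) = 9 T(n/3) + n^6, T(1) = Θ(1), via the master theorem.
T(n) = Θ(n^6)

log_3 9 ≈ 2.000. f(n) = n^6 dominates n^(log_3 9) since 6 > 2.000, and the regularity condition a·f(n/b) = 9·(n/3)^6 = (9/729)·n^6 ≤ c·f(n) holds with c = 9/729 ≈ 0.0123 < 1. So this is Case 3: T(n) = Θ(f(n)) = Θ(n^6).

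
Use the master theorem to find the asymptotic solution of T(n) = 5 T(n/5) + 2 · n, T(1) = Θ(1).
T(n) = Θ(n log n)

log_5 5 = 1, and f(n) = 2 · n = Θ(n^(log_5 5)). This is Case 2 of the master theorem: T(n) = Θ(f(n) · log n) = Θ(n log n).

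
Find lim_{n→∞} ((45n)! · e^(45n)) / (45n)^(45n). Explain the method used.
lim = ∞

Stirling: (45n)! ~ sqrt(2π·45n) · (45n/e)^(45n). Hence
  (45n)! · e^(45n) / (45n)^(45n) ~ sqrt(2π·45n) = sqrt(2π·45) · sqrt(n) → ∞.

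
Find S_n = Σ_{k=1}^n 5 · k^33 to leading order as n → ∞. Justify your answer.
S_n ~ 5 · n^34 / 34

By integral comparison (Euler-Maclaurin), Σ_{k=1}^n 5 · k^33 = 5 · ∫_0^n x^33 dx + O(n^33) = 5 · n^34/34 + O(n^33). (Equivalently, Faulhaber's formula gives the same leading term.)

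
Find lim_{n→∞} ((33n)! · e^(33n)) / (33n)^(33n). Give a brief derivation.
lim = ∞

Stirling: (33n)! ~ sqrt(2π·33n) · (33n/e)^(33n). Hence
  (33n)! · e^(33n) / (33n)^(33n) ~ sqrt(2π·33n) = sqrt(2π·33) · sqrt(n) → ∞.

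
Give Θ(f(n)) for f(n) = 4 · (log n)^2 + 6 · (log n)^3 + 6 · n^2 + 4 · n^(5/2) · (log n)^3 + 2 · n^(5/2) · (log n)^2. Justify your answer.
f(n) ∈ Θ(n^(5/2) · (log n)^3)

Compare the terms by growth order. For large n, n^a · (log n)^b dominates n^a' · (log n)^b' iff a > a', or (a = a' and b > b'). Ranking the 5 terms shows the dominant one is 4 · n^(5/2) · (log n)^3. Hence f(n) ∈ Θ(n^(5/2) · (log n)^3).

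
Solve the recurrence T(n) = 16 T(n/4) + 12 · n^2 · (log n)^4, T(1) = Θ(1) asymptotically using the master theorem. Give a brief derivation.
T(n) = Θ(n^2 · (log n)^5)

Here log_4 16 = 2 and f(n) = 12 · n^2 · (log n)^4 = Θ(n^(log_4 16) · (log n)^4). This is the extended Case 2 of the master theorem (f matches the critical exponent up to log factors), giving T(n) = Θ(n^(log_4 16) · (log n)^(4+1)) = Θ(n^2 · (log n)^5).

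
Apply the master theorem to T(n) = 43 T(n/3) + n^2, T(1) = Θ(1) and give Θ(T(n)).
T(n) = Θ(n^(log_3 43))

Master theorem: compare f(n) = n^2 to n^(log_3 43) where log_3 43 ≈ 3.424. Since 2 < log_3 43, we have f(n) = O(n^(log_3 43 − ε)) for some ε > 0 — Case 1. Hence T(n) = Θ(n^(log_3 43)).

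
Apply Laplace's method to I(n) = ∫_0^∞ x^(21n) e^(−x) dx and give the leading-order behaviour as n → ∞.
I(n) ~ sqrt(2π·21n) · (21n/e)^(21n)

Write the integrand as exp(21n ln x − x) and set f(x) = 21n ln x − x. Then f'(x) = 21n/x − 1 = 0 at x* = 21n, and f''(x*) = −21n/x*^2 = −1/(21n). Laplace's method (interior maximum) gives
  I(n) ~ e^(f(x*)) · sqrt(2π / |f''(x*)|)
        = exp(21n ln(21n) − 21n) · sqrt(2π · 21n)
        = (21n)^(21n) e^(−21n) · sqrt(2π·21n)
        = sqrt(2π·21n) · (21n/e)^(21n).
This matches Γ(21n+1) with Stirling applied to Γ.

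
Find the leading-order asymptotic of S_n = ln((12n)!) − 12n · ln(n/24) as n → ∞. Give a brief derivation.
S_n ~ 12n · (ln 288 − 1) + O(ln n)

Stirling: ln((12n)!) = 12n ln(12n) − 12n + O(ln n).
  S_n = 12n ln(12n) − 12n − 12n ln(n/24) + O(ln n)
      = 12n ln(12n) − 12n ln n + 12n ln 24 − 12n + O(ln n)
      = 12n ln 12 + 12n ln 24 − 12n + O(ln n)
      = 12n (ln 288 − 1) + O(ln n).
Numerically ln(288) − 1 ≈ 4.6630.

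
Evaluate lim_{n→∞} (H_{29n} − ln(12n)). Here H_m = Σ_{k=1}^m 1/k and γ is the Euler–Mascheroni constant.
lim = ln(29/12) + γ

By Euler-Maclaurin, H_m = ln m + γ + O(1/m). So
  H_{29n} − ln(12n) = ln(29n) + γ − ln(12n) + O(1/n)
                       = ln(29/12) + γ + O(1/n).
Hence the limit is ln(29/12) + γ.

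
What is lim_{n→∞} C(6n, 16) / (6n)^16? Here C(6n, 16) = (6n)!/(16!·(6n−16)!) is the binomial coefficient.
lim = 1/16! = 1/20922789888000

With N = 6n → ∞: C(N, 16) / N^16 = [N(N−1)…(N−15)] / (16! · N^16) = (1/16!) · 1 · (1 − 1/(6n)) · … · (1 − 15/(6n)). Each factor → 1 as N → ∞, so the limit is 1/16! = 1/20922789888000.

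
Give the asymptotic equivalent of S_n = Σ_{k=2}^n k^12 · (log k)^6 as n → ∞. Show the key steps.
S_n ~ n^13 · (log n)^6 / 13

By integral comparison, S_n = ∫_1^n x^12 · (log x)^6 dx + O(n^12 · (log n)^6). For the integral, the leading term of ∫_1^n x^12 (log x)^6 dx is n^13/13 · (log n)^6 (by repeated integration by parts; each step lowers the log-exponent and produces a relatively O(1/log n) correction). Hence S_n ~ n^13 · (log n)^6 / 13.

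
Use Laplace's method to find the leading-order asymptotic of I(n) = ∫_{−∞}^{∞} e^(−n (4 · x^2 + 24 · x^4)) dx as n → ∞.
I(n) ~ sqrt(π/(4n))

φ(x) = 4 · x^2 + 24 · x^4 has its unique global minimum at x* = 0 (since φ'(x) = 8x + 96x^3 = 0 only at x = 0 for real x with both coefficients positive, and φ → ∞ as |x| → ∞). At x* = 0, φ(0) = 0 and φ''(0) = 8. Laplace's method then gives
  I(n) ~ sqrt(2π / (n · φ''(0))) · e^(−n φ(0)) = sqrt(2π / (8n)) = sqrt(π/(4n)).
The 24 · x^4 term contributes only at subleading order (an O(1/n) relative correction).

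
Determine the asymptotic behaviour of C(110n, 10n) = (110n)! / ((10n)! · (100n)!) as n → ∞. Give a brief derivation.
C(110n, 10n) ~ (285311670611/10000000000)^(10n) · sqrt(11/(20π·10n))

Write N = 10n. Apply Stirling to each factorial:
  (11N)! ~ sqrt(2π·11N) · (11N/e)^(11N),
  N! ~ sqrt(2π N) · (N/e)^N,
  (10N)! ~ sqrt(2π·10N) · (10N/e)^(10N).
The exponential factors combine to (11N)^(11N) / (N^N · (10N)^(10N)) = 11^(11N)/10^(10N) = (11^11/10^10)^N = (285311670611/10000000000)^N.
The square-root prefactors combine to sqrt(2π·11N) / (sqrt(2π N)·sqrt(2π·10N)) = sqrt(11 / (2π·10·N)) = sqrt(11/(20π·10n)).
Substituting N = 10n: C(110n, 10n) ~ (285311670611/10000000000)^(10n) · sqrt(11/(20π·10n)).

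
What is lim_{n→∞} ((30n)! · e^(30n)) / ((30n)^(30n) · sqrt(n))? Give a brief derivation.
lim = sqrt(2π·30)

Stirling: (30n)! ~ sqrt(2π·30n) · (30n/e)^(30n). Hence
  (30n)! · e^(30n) / (30n)^(30n) ~ sqrt(2π·30n).
Dividing by sqrt(n): sqrt(2π·30n) / sqrt(n) = sqrt(2π·30) · n^((1−1)/2), so the limit is sqrt(2π·30).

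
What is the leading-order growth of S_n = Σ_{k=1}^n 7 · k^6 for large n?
S_n ~ n^7

By integral comparison (Euler-Maclaurin), Σ_{k=1}^n 7 · k^6 = 7 · ∫_0^n x^6 dx + O(n^6) = 7 · n^7/7 = n^7 + O(n^6). (Equivalently, Faulhaber's formula gives the same leading term.)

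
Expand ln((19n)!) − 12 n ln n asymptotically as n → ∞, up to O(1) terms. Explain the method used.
ln((19n)!) − 12 n ln n = 7 n ln n + 19(ln 19 − 1) n + (1/2) ln(2π·19n) + O(1/n)

Stirling: ln((19n)!) = 19n ln(19n) − 19n + (1/2) ln(2π·19n) + O(1/n).
Expand 19n ln(19n) = 19n (ln n + ln 19) = 19n ln n + 19n ln 19.
Subtract 12n ln n: leading term is (19 − 12) n ln n = 7 n ln n. The next term is 19n ln 19 − 19n = 19(ln 19 − 1) n. Then the (1/2) ln(2π·19n) correction.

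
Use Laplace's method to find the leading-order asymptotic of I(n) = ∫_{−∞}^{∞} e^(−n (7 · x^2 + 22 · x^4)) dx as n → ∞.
I(n) ~ sqrt(π/(7n))

φ(x) = 7 · x^2 + 22 · x^4 has its unique global minimum at x* = 0 (since φ'(x) = 14x + 88x^3 = 0 only at x = 0 for real x with both coefficients positive, and φ → ∞ as |x| → ∞). At x* = 0, φ(0) = 0 and φ''(0) = 14. Laplace's method then gives
  I(n) ~ sqrt(2π / (n · φ''(0))) · e^(−n φ(0)) = sqrt(2π / (14n)) = sqrt(π/(7n)).
The 22 · x^4 term contributes only at subleading order (an O(1/n) relative correction).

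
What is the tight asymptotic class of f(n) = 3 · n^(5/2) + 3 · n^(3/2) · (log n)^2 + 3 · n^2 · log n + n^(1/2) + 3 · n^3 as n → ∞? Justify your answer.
f(n) ∈ Θ(n^3)

Compare the terms by growth order. For large n, n^a · (log n)^b dominates n^a' · (log n)^b' iff a > a', or (a = a' and b > b'). Ranking the 5 terms shows the dominant one is 3 · n^3. Hence f(n) ∈ Θ(n^3).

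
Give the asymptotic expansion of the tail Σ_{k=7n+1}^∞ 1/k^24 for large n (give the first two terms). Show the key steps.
Σ_{k>7n} 1/k^24 = 1/(23 · (7n)^23) − 1/(2 · (7n)^24) + O(1/(7n)^25)

Compare to the integral: ∫_{7n}^∞ x^(−24) dx = [−x^(−23)/23]_{7n}^∞ = 1/((24−1)·(7n)^23). The Euler-Maclaurin correction adds −f(7n)/2 = −1/(2·(7n)^24). Euler-Maclaurin then gives
  Σ_{k>7n} 1/k^24 = ∫_{7n}^∞ dx/x^24 − 1/(2·(7n)^24) + O(1/(7n)^25).
(Equivalently this is ζ(24) − Σ_{k≤7n} 1/k^24.)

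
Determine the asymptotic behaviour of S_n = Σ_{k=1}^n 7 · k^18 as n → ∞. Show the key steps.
S_n ~ 7 · n^19 / 19

By integral comparison (Euler-Maclaurin), Σ_{k=1}^n 7 · k^18 = 7 · ∫_0^n x^18 dx + O(n^18) = 7 · n^19/19 + O(n^18). (Equivalently, Faulhaber's formula gives the same leading term.)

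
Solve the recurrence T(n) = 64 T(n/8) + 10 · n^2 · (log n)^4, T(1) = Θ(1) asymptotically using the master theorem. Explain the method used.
T(n) = Θ(n^2 · (log n)^5)

Here log_8 64 = 2 and f(n) = 10 · n^2 · (log n)^4 = Θ(n^(log_8 64) · (log n)^4). This is the extended Case 2 of the master theorem (f matches the critical exponent up to log factors), giving T(n) = Θ(n^(log_8 64) · (log n)^(4+1)) = Θ(n^2 · (log n)^5).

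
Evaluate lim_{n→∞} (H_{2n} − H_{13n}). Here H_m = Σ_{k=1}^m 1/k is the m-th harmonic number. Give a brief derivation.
lim = ln(2/13)

Euler-Maclaurin gives H_m = ln m + γ + 1/(2m) + O(1/m^2). The γ and O(1/m) terms cancel in the difference:
  H_{2n} − H_{13n} = ln(2n) − ln(13n) + O(1/n) = ln(2/13) + O(1/n).
Hence the limit is ln(2/13).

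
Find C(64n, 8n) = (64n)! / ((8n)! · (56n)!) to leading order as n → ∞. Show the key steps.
C(64n, 8n) ~ (16777216/823543)^(8n) · sqrt(4/(7π·8n))

Write N = 8n. Apply Stirling to each factorial:
  (8N)! ~ sqrt(2π·8N) · (8N/e)^(8N),
  N! ~ sqrt(2π N) · (N/e)^N,
  (7N)! ~ sqrt(2π·7N) · (7N/e)^(7N).
The exponential factors combine to (8N)^(8N) / (N^N · (7N)^(7N)) = 8^(8N)/7^(7N) = (8^8/7^7)^N = (16777216/823543)^N.
The square-root prefactors combine to sqrt(2π·8N) / (sqrt(2π N)·sqrt(2π·7N)) = sqrt(8 / (2π·7·N)) = sqrt(4/(7π·8n)).
Substituting N = 8n: C(64n, 8n) ~ (16777216/823543)^(8n) · sqrt(4/(7π·8n)).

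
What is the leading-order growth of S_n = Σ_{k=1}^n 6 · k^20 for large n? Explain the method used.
S_n ~ 2 · n^21 / 7

By integral comparison (Euler-Maclaurin), Σ_{k=1}^n 6 · k^20 = 6 · ∫_0^n x^20 dx + O(n^20) = 6 · n^21/21 = 2 · n^21 / 7 + O(n^20). (Equivalently, Faulhaber's formula gives the same leading term.)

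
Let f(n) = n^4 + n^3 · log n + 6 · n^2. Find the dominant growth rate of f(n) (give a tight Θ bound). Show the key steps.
f(n) ∈ Θ(n^4)

Compare the terms by growth order. For large n, n^a · (log n)^b dominates n^a' · (log n)^b' iff a > a', or (a = a' and b > b'). Ranking the 3 terms shows the dominant one is n^4. Hence f(n) ∈ Θ(n^4).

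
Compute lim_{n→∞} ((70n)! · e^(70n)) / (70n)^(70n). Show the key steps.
lim = ∞

Stirling: (70n)! ~ sqrt(2π·70n) · (70n/e)^(70n). Hence
  (70n)! · e^(70n) / (70n)^(70n) ~ sqrt(2π·70n) = sqrt(2π·70) · sqrt(n) → ∞.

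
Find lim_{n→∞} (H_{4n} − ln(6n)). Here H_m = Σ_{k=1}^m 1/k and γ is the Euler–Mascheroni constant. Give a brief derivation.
lim = ln(2/3) + γ

By Euler-Maclaurin, H_m = ln m + γ + O(1/m). So
  H_{4n} − ln(6n) = ln(4n) + γ − ln(6n) + O(1/n)
                       = ln(4/6) + γ + O(1/n).
Hence the limit is ln(4/6) + γ (= ln(2/3)).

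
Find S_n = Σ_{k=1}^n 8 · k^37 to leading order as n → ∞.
S_n ~ 4 · n^38 / 19

By integral comparison (Euler-Maclaurin), Σ_{k=1}^n 8 · k^37 = 8 · ∫_0^n x^37 dx + O(n^37) = 8 · n^38/38 = 4 · n^38 / 19 + O(n^37). (Equivalently, Faulhaber's formula gives the same leading term.)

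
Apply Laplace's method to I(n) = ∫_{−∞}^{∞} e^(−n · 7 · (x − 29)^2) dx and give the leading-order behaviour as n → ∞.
I(n) = sqrt(π/(7n))

Here φ(x) = 7 · (x − 29)^2 has its unique minimum at x* = 29 with φ(x*) = 0 and φ''(x*) = 14. Laplace's method gives
  I(n) ~ e^(−n φ(x*)) · sqrt(2π / (n · φ''(x*))) = sqrt(2π / (14n)) = sqrt(π/(7n)).
This is exact: substituting u = (x − 29)·sqrt(7n) gives I(n) = (1/sqrt(7n)) ∫_{−∞}^{∞} e^(−u^2) du = sqrt(π/(7n)).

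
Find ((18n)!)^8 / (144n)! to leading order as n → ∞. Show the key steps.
((18n)!)^8/(144n)! ~ ((2π·18n)^(7/2) / sqrt(8)) · 8^(−8·18n)  →  0

Write N = 18n. Stirling: N! ~ sqrt(2π N)(N/e)^N and (8N)! ~ sqrt(2π·8N)·(8N/e)^(8N).
  (N!)^8/(8N)! ~ (2π N)^(8/2) (N/e)^(8N) / [sqrt(2π·8N) (8N/e)^(8N)]
     = (2π N)^(8/2) / sqrt(2π·8N) · (N/(8N))^(8N)
     = (2π N)^((8−1)/2) / sqrt(8) · 8^(−8N).
Since 8^8 > 1, the factor 8^(−8N) decays exponentially, so the ratio → 0. Substituting N = 18n gives the stated form.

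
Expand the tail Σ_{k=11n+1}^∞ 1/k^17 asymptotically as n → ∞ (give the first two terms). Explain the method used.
Σ_{k>11n} 1/k^17 = 1/(16 · (11n)^16) − 1/(2 · (11n)^17) + O(1/(11n)^18)

Compare to the integral: ∫_{11n}^∞ x^(−17) dx = [−x^(−16)/16]_{11n}^∞ = 1/((17−1)·(11n)^16). The Euler-Maclaurin correction adds −f(11n)/2 = −1/(2·(11n)^17). Euler-Maclaurin then gives
  Σ_{k>11n} 1/k^17 = ∫_{11n}^∞ dx/x^17 − 1/(2·(11n)^17) + O(1/(11n)^18).
(Equivalently this is ζ(17) − Σ_{k≤11n} 1/k^17.)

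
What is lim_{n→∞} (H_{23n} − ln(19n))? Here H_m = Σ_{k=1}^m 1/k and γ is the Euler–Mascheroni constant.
lim = ln(23/19) + γ

By Euler-Maclaurin, H_m = ln m + γ + O(1/m). So
  H_{23n} − ln(19n) = ln(23n) + γ − ln(19n) + O(1/n)
                       = ln(23/19) + γ + O(1/n).
Hence the limit is ln(23/19) + γ.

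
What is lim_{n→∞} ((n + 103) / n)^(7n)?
lim = e^721

Rewrite as (1 + 103/n)^(7n). By the standard limit (1 + x/n)^n → e^x, we have (1 + 103/n)^n → e^103, and raising to the 7th power gives e^721.
More precisely, ln[(1 + 103/n)^(7n)] = 7n · ln(1 + 103/n) = 7n · (103/n + O(1/n^2)) = 721 + O(1/n) → 721.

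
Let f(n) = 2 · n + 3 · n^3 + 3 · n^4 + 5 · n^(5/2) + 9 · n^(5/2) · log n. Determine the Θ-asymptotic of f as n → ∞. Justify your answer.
f(n) ∈ Θ(n^4)

Compare the terms by growth order. For large n, n^a · (log n)^b dominates n^a' · (log n)^b' iff a > a', or (a = a' and b > b'). Ranking the 5 terms shows the dominant one is 3 · n^4. Hence f(n) ∈ Θ(n^4).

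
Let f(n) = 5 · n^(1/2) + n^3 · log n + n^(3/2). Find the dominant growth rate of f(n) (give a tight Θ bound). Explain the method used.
f(n) ∈ Θ(n^3 · log n)

Compare the terms by growth order. For large n, n^a · (log n)^b dominates n^a' · (log n)^b' iff a > a', or (a = a' and b > b'). Ranking the 3 terms shows the dominant one is n^3 · log n. Hence f(n) ∈ Θ(n^3 · log n).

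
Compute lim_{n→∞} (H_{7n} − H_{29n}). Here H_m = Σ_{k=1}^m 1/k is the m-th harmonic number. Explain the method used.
lim = ln(7/29)

Euler-Maclaurin gives H_m = ln m + γ + 1/(2m) + O(1/m^2). The γ and O(1/m) terms cancel in the difference:
  H_{7n} − H_{29n} = ln(7n) − ln(29n) + O(1/n) = ln(7/29) + O(1/n).
Hence the limit is ln(7/29).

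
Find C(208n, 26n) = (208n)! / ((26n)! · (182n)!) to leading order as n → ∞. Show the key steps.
C(208n, 26n) ~ (16777216/823543)^(26n) · sqrt(4/(7π·26n))

Write N = 26n. Apply Stirling to each factorial:
  (8N)! ~ sqrt(2π·8N) · (8N/e)^(8N),
  N! ~ sqrt(2π N) · (N/e)^N,
  (7N)! ~ sqrt(2π·7N) · (7N/e)^(7N).
The exponential factors combine to (8N)^(8N) / (N^N · (7N)^(7N)) = 8^(8N)/7^(7N) = (8^8/7^7)^N = (16777216/823543)^N.
The square-root prefactors combine to sqrt(2π·8N) / (sqrt(2π N)·sqrt(2π·7N)) = sqrt(8 / (2π·7·N)) = sqrt(4/(7π·26n)).
Substituting N = 26n: C(208n, 26n) ~ (16777216/823543)^(26n) · sqrt(4/(7π·26n)).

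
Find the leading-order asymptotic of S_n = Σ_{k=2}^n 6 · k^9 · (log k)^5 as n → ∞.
S_n ~ 3 · n^10 · (log n)^5 / 5

By integral comparison, S_n = ∫_1^n 6 · x^9 · (log x)^5 dx + O(n^9 · (log n)^5). For the integral, the leading term of ∫_1^n x^9 (log x)^5 dx is n^10/10 · (log n)^5 (by repeated integration by parts; each step lowers the log-exponent and produces a relatively O(1/log n) correction). Hence S_n ~ 3 · n^10 · (log n)^5 / 5.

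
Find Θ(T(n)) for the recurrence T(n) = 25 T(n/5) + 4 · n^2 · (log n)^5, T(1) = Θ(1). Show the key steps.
T(n) = Θ(n^2 · (log n)^6)

Here log_5 25 = 2 and f(n) = 4 · n^2 · (log n)^5 = Θ(n^(log_5 25) · (log n)^5). This is the extended Case 2 of the master theorem (f matches the critical exponent up to log factors), giving T(n) = Θ(n^(log_5 25) · (log n)^(5+1)) = Θ(n^2 · (log n)^6).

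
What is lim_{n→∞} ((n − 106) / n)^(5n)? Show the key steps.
lim = e^(−530)

Rewrite as (1 − 106/n)^(5n). By the standard limit (1 + x/n)^n → e^x, we have (1 − 106/n)^n → e^(−106), and raising to the 5th power gives e^(−530).
More precisely, ln[(1 − 106/n)^(5n)] = 5n · ln(1 − 106/n) = 5n · (-106/n + O(1/n^2)) = -530 + O(1/n) → -530.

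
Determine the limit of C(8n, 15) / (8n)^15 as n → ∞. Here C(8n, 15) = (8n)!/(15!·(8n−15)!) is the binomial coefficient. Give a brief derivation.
lim = 1/15! = 1/1307674368000

With N = 8n → ∞: C(N, 15) / N^15 = [N(N−1)…(N−14)] / (15! · N^15) = (1/15!) · 1 · (1 − 1/(8n)) · … · (1 − 14/(8n)). Each factor → 1 as N → ∞, so the limit is 1/15! = 1/1307674368000.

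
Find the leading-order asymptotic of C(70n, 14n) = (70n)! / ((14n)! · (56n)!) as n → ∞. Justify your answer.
C(70n, 14n) ~ (3125/256)^(14n) · sqrt(5/(8π·14n))

Write N = 14n. Apply Stirling to each factorial:
  (5N)! ~ sqrt(2π·5N) · (5N/e)^(5N),
  N! ~ sqrt(2π N) · (N/e)^N,
  (4N)! ~ sqrt(2π·4N) · (4N/e)^(4N).
The exponential factors combine to (5N)^(5N) / (N^N · (4N)^(4N)) = 5^(5N)/4^(4N) = (5^5/4^4)^N = (3125/256)^N.
The square-root prefactors combine to sqrt(2π·5N) / (sqrt(2π N)·sqrt(2π·4N)) = sqrt(5 / (2π·4·N)) = sqrt(5/(8π·14n)).
Substituting N = 14n: C(70n, 14n) ~ (3125/256)^(14n) · sqrt(5/(8π·14n)).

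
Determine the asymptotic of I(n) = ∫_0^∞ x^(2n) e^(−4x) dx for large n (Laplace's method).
I(n) ~ (sqrt(2π·2n) / 4) · (2n/(4e))^(2n)

Write the integrand as exp(2n ln x − 4x) and set f(x) = 2n ln x − 4x. Then f'(x) = 2n/x − 4 = 0 at x* = 2n/4, and f''(x*) = −2n/x*^2 = −4^2/(2n). Laplace's method (interior maximum) gives
  I(n) ~ e^(f(x*)) · sqrt(2π / |f''(x*)|)
        = exp(2n ln(2n/4) − 2n) · sqrt(2π · 2n / 4^2)
        = (2n/4)^(2n) e^(−2n) · sqrt(2π·2n) / 4
        = (sqrt(2π·2n) / 4) · (2n/(4e))^(2n).
This matches Γ(2n+1)/4^(2n+1) with Stirling applied to Γ.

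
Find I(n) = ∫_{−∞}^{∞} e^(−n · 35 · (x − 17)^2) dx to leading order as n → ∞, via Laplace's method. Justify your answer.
I(n) = sqrt(π/(35n))

Here φ(x) = 35 · (x − 17)^2 has its unique minimum at x* = 17 with φ(x*) = 0 and φ''(x*) = 70. Laplace's method gives
  I(n) ~ e^(−n φ(x*)) · sqrt(2π / (n · φ''(x*))) = sqrt(2π / (70n)) = sqrt(π/(35n)).
This is exact: substituting u = (x − 17)·sqrt(35n) gives I(n) = (1/sqrt(35n)) ∫_{−∞}^{∞} e^(−u^2) du = sqrt(π/(35n)).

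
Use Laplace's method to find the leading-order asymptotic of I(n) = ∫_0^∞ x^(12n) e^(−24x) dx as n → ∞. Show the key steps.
I(n) ~ (sqrt(2π·12n) / 24) · (12n/(24e))^(12n)

Write the integrand as exp(12n ln x − 24x) and set f(x) = 12n ln x − 24x. Then f'(x) = 12n/x − 24 = 0 at x* = 12n/24, and f''(x*) = −12n/x*^2 = −24^2/(12n). Laplace's method (interior maximum) gives
  I(n) ~ e^(f(x*)) · sqrt(2π / |f''(x*)|)
        = exp(12n ln(12n/24) − 12n) · sqrt(2π · 12n / 24^2)
        = (12n/24)^(12n) e^(−12n) · sqrt(2π·12n) / 24
        = (sqrt(2π·12n) / 24) · (12n/(24e))^(12n).
This matches Γ(12n+1)/24^(12n+1) with Stirling applied to Γ.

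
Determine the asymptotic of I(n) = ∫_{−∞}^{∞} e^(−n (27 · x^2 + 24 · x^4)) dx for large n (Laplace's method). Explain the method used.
I(n) ~ sqrt(π/(27n))

φ(x) = 27 · x^2 + 24 · x^4 has its unique global minimum at x* = 0 (since φ'(x) = 54x + 96x^3 = 0 only at x = 0 for real x with both coefficients positive, and φ → ∞ as |x| → ∞). At x* = 0, φ(0) = 0 and φ''(0) = 54. Laplace's method then gives
  I(n) ~ sqrt(2π / (n · φ''(0))) · e^(−n φ(0)) = sqrt(2π / (54n)) = sqrt(π/(27n)).
The 24 · x^4 term contributes only at subleading order (an O(1/n) relative correction).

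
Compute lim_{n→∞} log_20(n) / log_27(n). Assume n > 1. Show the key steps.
lim = ln(27) / ln(20) = log_20(27)

Change of base: log_20(n) = ln n / ln 20 and log_27(n) = ln n / ln 27. The ratio is (ln n / ln 20) · (ln 27 / ln n) = ln 27 / ln 20, a constant independent of n. So the limit is ln 27 / ln 20 = log_20(27).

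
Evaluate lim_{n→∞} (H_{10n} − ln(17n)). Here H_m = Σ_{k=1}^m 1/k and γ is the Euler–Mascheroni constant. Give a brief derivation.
lim = ln(10/17) + γ

By Euler-Maclaurin, H_m = ln m + γ + O(1/m). So
  H_{10n} − ln(17n) = ln(10n) + γ − ln(17n) + O(1/n)
                       = ln(10/17) + γ + O(1/n).
Hence the limit is ln(10/17) + γ.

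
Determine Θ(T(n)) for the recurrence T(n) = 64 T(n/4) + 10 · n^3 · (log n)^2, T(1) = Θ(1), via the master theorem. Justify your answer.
T(n) = Θ(n^3 · (log n)^3)

Here log_4 64 = 3 and f(n) = 10 · n^3 · (log n)^2 = Θ(n^(log_4 64) · (log n)^2). This is the extended Case 2 of the master theorem (f matches the critical exponent up to log factors), giving T(n) = Θ(n^(log_4 64) · (log n)^(2+1)) = Θ(n^3 · (log n)^3).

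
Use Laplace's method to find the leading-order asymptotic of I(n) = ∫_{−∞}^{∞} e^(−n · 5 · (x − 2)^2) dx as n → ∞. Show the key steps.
I(n) = sqrt(π/(5n))

Here φ(x) = 5 · (x − 2)^2 has its unique minimum at x* = 2 with φ(x*) = 0 and φ''(x*) = 10. Laplace's method gives
  I(n) ~ e^(−n φ(x*)) · sqrt(2π / (n · φ''(x*))) = sqrt(2π / (10n)) = sqrt(π/(5n)).
This is exact: substituting u = (x − 2)·sqrt(5n) gives I(n) = (1/sqrt(5n)) ∫_{−∞}^{∞} e^(−u^2) du = sqrt(π/(5n)).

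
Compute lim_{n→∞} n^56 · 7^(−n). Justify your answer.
lim = 0

Exponentials with base > 1 dominate every fixed polynomial: for any fixed c, n^c / 7^n → 0 as n → ∞ (e.g. by the ratio test, or by writing 7^n = e^(n ln 7) and noting e^(n ln 7) / n^c → ∞). Hence n^56 · 7^(−n) = n^56 / 7^n → 0.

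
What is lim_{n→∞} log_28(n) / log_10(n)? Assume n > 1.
lim = ln(10) / ln(28) = log_28(10)

Change of base: log_28(n) = ln n / ln 28 and log_10(n) = ln n / ln 10. The ratio is (ln n / ln 28) · (ln 10 / ln n) = ln 10 / ln 28, a constant independent of n. So the limit is ln 10 / ln 28 = log_28(10).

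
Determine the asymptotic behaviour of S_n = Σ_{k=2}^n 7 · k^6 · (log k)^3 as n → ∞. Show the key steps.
S_n ~ n^7 · (log n)^3

By integral comparison, S_n = ∫_1^n 7 · x^6 · (log x)^3 dx + O(n^6 · (log n)^3). For the integral, the leading term of ∫_1^n x^6 (log x)^3 dx is n^7/7 · (log n)^3 (by repeated integration by parts; each step lowers the log-exponent and produces a relatively O(1/log n) correction). Hence S_n ~ n^7 · (log n)^3.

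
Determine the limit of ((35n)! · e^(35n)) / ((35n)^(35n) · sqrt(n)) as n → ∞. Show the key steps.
lim = sqrt(2π·35)

Stirling: (35n)! ~ sqrt(2π·35n) · (35n/e)^(35n). Hence
  (35n)! · e^(35n) / (35n)^(35n) ~ sqrt(2π·35n).
Dividing by sqrt(n): sqrt(2π·35n) / sqrt(n) = sqrt(2π·35) · n^((1−1)/2), so the limit is sqrt(2π·35).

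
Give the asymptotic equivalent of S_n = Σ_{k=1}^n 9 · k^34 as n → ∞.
S_n ~ 9 · n^35 / 35

By integral comparison (Euler-Maclaurin), Σ_{k=1}^n 9 · k^34 = 9 · ∫_0^n x^34 dx + O(n^34) = 9 · n^35/35 + O(n^34). (Equivalently, Faulhaber's formula gives the same leading term.)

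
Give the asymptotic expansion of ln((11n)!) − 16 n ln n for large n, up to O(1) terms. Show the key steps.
ln((11n)!) − 16 n ln n = −5 n ln n + 11(ln 11 − 1) n + (1/2) ln(2π·11n) + O(1/n)

Stirling: ln((11n)!) = 11n ln(11n) − 11n + (1/2) ln(2π·11n) + O(1/n).
Expand 11n ln(11n) = 11n (ln n + ln 11) = 11n ln n + 11n ln 11.
Subtract 16n ln n: leading term is (11 − 16) n ln n = −5 n ln n. The next term is 11n ln 11 − 11n = 11(ln 11 − 1) n. Then the (1/2) ln(2π·11n) correction.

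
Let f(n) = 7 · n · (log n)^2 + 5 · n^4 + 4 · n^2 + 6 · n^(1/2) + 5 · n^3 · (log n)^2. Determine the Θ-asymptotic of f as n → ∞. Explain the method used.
f(n) ∈ Θ(n^4)

Compare the terms by growth order. For large n, n^a · (log n)^b dominates n^a' · (log n)^b' iff a > a', or (a = a' and b > b'). Ranking the 5 terms shows the dominant one is 5 · n^4. Hence f(n) ∈ Θ(n^4).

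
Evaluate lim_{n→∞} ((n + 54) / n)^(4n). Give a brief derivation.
lim = e^216

Rewrite as (1 + 54/n)^(4n). By the standard limit (1 + x/n)^n → e^x, we have (1 + 54/n)^n → e^54, and raising to the 4th power gives e^216.
More precisely, ln[(1 + 54/n)^(4n)] = 4n · ln(1 + 54/n) = 4n · (54/n + O(1/n^2)) = 216 + O(1/n) → 216.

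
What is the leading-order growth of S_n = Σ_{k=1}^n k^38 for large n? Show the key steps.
S_n ~ n^39 / 39

By integral comparison (Euler-Maclaurin), Σ_{k=1}^n k^38 = ∫_0^n x^38 dx + O(n^38) = n^39/39 + O(n^38). (Equivalently, Faulhaber's formula gives the same leading term.)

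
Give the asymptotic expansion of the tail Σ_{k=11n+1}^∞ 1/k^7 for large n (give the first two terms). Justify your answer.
Σ_{k>11n} 1/k^7 = 1/(6 · (11n)^6) − 1/(2 · (11n)^7) + O(1/(11n)^8)

Compare to the integral: ∫_{11n}^∞ x^(−7) dx = [−x^(−6)/6]_{11n}^∞ = 1/((7−1)·(11n)^6). The Euler-Maclaurin correction adds −f(11n)/2 = −1/(2·(11n)^7). Euler-Maclaurin then gives
  Σ_{k>11n} 1/k^7 = ∫_{11n}^∞ dx/x^7 − 1/(2·(11n)^7) + O(1/(11n)^8).
(Equivalently this is ζ(7) − Σ_{k≤11n} 1/k^7.)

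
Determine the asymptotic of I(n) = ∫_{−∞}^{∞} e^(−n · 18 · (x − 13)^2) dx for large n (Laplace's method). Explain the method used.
I(n) = sqrt(π/(18n))

Here φ(x) = 18 · (x − 13)^2 has its unique minimum at x* = 13 with φ(x*) = 0 and φ''(x*) = 36. Laplace's method gives
  I(n) ~ e^(−n φ(x*)) · sqrt(2π / (n · φ''(x*))) = sqrt(2π / (36n)) = sqrt(π/(18n)).
This is exact: substituting u = (x − 13)·sqrt(18n) gives I(n) = (1/sqrt(18n)) ∫_{−∞}^{∞} e^(−u^2) du = sqrt(π/(18n)).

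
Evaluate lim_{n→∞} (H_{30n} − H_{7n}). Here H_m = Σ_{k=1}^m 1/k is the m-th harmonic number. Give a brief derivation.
lim = ln(30/7)

Euler-Maclaurin gives H_m = ln m + γ + 1/(2m) + O(1/m^2). The γ and O(1/m) terms cancel in the difference:
  H_{30n} − H_{7n} = ln(30n) − ln(7n) + O(1/n) = ln(30/7) + O(1/n).
Hence the limit is ln(30/7).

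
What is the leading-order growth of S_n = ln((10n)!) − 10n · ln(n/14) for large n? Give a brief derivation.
S_n ~ 10n · (ln 140 − 1) + O(ln n)

Stirling: ln((10n)!) = 10n ln(10n) − 10n + O(ln n).
  S_n = 10n ln(10n) − 10n − 10n ln(n/14) + O(ln n)
      = 10n ln(10n) − 10n ln n + 10n ln 14 − 10n + O(ln n)
      = 10n ln 10 + 10n ln 14 − 10n + O(ln n)
      = 10n (ln 140 − 1) + O(ln n).
Numerically ln(140) − 1 ≈ 3.9416.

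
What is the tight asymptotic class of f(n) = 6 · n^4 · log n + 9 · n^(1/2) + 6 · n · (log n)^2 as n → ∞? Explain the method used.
f(n) ∈ Θ(n^4 · log n)

Compare the terms by growth order. For large n, n^a · (log n)^b dominates n^a' · (log n)^b' iff a > a', or (a = a' and b > b'). Ranking the 3 terms shows the dominant one is 6 · n^4 · log n. Hence f(n) ∈ Θ(n^4 · log n).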